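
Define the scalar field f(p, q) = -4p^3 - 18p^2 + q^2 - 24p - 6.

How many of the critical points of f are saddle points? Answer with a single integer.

f separates as a function of p plus a function of q, so ∇f=0 decouples.
∂f/∂p = -12(p + 1)(p + 2) = 0 at p ∈ {-2, -1}; ∂f/∂q = 2q = 0 at q ∈ {0}.
The Hessian is diagonal: diag(f_pp, f_qq). Second derivatives: f_pp(-2)=12, f_pp(-1)=-12; f_qq(0)=2.
Saddle points occur where the two diagonal entries have opposite signs: (-1, 0). Count: 1.

1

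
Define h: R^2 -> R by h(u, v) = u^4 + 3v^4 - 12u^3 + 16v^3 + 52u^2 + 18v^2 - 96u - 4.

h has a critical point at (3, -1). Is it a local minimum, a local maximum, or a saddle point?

The mixed partial ∂²h/∂u∂v is 0, so the Hessian at any point is diag(h_uu, h_vv) = diag(4(3u^2 - 18u + 26), 12(3v^2 + 8v + 3)).
At (3, -1): H = diag(-4, -24).
Both eigenvalues are negative, so H is negative definite: a local maximum.

local maximum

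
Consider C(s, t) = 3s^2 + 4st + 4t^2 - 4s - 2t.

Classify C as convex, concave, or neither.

C is quadratic, so its Hessian is the constant matrix H = [[6, 4], [4, 8]].
det(H) = 32, tr(H) = 14.
det(H) > 0 and tr(H) > 0, so H is positive definite everywhere: convex.

convex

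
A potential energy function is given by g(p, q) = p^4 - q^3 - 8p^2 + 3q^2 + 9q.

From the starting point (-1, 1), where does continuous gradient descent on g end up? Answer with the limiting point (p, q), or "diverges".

g is separable, so gradient descent decouples: p follows -∂g/∂p, q follows -∂g/∂q.
∂g/∂p = 4p(p - 2)(p + 2); at p=-1 this is 12, so p decreases.
∂g/∂q = -3(q - 3)(q + 1); at q=1 this is 12, so q decreases.
p converges to its nearest critical value -2 (a local min of the p-part); q converges to -1. The iterate converges to (-2, -1).

(-2, -1)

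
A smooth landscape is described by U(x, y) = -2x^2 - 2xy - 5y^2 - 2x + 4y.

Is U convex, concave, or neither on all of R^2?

concave

U is quadratic, so its Hessian is the constant matrix H = [[-4, -2], [-2, -10]].
det(H) = 36, tr(H) = -14.
det(H) > 0 and tr(H) < 0, so H is negative definite everywhere: concave.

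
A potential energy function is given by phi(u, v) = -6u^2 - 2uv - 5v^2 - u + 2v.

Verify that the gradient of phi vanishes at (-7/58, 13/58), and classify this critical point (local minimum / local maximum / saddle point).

local maximum

∇phi = (-12u - 2v - 1, -2u - 10v + 2); substituting (-7/58, 13/58) gives ∇phi = (0, 0), so (-7/58, 13/58) is indeed a critical point.
The Hessian of phi is constant: H = [[-12, -2], [-2, -10]].
det(H) = (-12)·(-10) − (-2)² = 116.
det(H) > 0 and tr(H) = -22 < 0, so H is negative definite and the point is a local maximum.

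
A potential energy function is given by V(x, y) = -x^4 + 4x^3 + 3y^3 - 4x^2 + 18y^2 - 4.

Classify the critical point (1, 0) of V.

local minimum

The mixed partial ∂²V/∂x∂y is 0, so the Hessian at any point is diag(V_xx, V_yy) = diag(4(-3x^2 + 6x - 2), 18(y + 2)).
At (1, 0): H = diag(4, 36).
Both eigenvalues are positive, so H is positive definite: a local minimum.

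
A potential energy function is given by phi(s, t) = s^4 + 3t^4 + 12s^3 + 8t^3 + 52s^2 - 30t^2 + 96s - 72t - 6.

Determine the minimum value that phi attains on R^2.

phi(s,t) separates as P(s) + Q(t) − 6, so its minimum is min P + min Q − 6.
P'(s) = 4(s + 2)(s + 3)(s + 4) vanishes at s ∈ {-4, -3, -2}; Q'(t) = 12(t - 2)(t + 1)(t + 3) vanishes at t ∈ {-3, -1, 2}.
Local minima of P (where P''>0): P(-4)=-64, P(-2)=-64. Local minima of Q: Q(-3)=-27, Q(2)=-152.
So the global minimum of phi is P(-4) + Q(2) − 6 = -64 − 152 − 6 = -222, attained at (-4, 2).

-222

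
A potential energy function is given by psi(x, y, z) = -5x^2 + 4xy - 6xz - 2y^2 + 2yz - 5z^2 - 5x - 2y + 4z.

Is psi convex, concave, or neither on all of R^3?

psi is quadratic, so its Hessian is the constant matrix H = [[-10, 4, -6], [4, -4, 2], [-6, 2, -10]].
Leading principal minors: -10, 24, -152.
Signs alternate −, +, − ⇒ H ≺ 0 ⇒ concave.

concave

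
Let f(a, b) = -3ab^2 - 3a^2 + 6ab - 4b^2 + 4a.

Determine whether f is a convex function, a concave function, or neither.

The term -3ab^2 is cubic, so the Hessian is not constant.
∂²f/∂b² = -6a - 8, which takes both signs as a varies (negative for sufficiently large a). A diagonal entry of the Hessian changing sign means the Hessian is neither positive- nor negative-semidefinite on all of R^2.

neither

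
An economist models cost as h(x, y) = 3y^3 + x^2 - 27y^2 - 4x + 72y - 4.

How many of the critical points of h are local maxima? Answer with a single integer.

h separates as a function of x plus a function of y, so ∇h=0 decouples.
∂h/∂x = 2(x - 2) = 0 at x ∈ {2}; ∂h/∂y = 9(y - 4)(y - 2) = 0 at y ∈ {2, 4}.
The Hessian is diagonal: diag(h_xx, h_yy). Second derivatives: h_xx(2)=2; h_yy(2)=-18, h_yy(4)=18.
Local maxima occur where both diagonal entries negative: none. Count: 0.

0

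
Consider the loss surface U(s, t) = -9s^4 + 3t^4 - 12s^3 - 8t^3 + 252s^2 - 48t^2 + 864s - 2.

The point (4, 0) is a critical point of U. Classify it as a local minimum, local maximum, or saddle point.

local maximum

The mixed partial ∂²U/∂s∂t is 0, so the Hessian at any point is diag(U_ss, U_tt) = diag(36(-3s^2 - 2s + 14), 12(3t^2 - 4t - 8)).
At (4, 0): H = diag(-1512, -96).
Both eigenvalues are negative, so H is negative definite: a local maximum.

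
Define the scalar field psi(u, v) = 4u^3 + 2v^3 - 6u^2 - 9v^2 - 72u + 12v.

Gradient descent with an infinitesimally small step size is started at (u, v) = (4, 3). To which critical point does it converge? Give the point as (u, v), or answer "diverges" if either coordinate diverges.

psi is separable, so gradient descent decouples: u follows -∂psi/∂u, v follows -∂psi/∂v.
∂psi/∂u = 12(u - 3)(u + 2); at u=4 this is 72, so u decreases.
∂psi/∂v = 6(v - 2)(v - 1); at v=3 this is 12, so v decreases.
u converges to its nearest critical value 3 (a local min of the u-part); v converges to 2. The iterate converges to (3, 2).

(3, 2)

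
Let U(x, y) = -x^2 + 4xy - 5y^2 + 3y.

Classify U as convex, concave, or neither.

concave

U is quadratic, so its Hessian is the constant matrix H = [[-2, 4], [4, -10]].
det(H) = 4, tr(H) = -12.
det(H) > 0 and tr(H) < 0, so H is negative definite everywhere: concave.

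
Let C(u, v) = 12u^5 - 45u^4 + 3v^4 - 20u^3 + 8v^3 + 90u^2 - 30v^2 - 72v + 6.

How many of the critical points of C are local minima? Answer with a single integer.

C separates as a function of u plus a function of v, so ∇C=0 decouples.
∂C/∂u = 60u(u - 3)(u - 1)(u + 1) = 0 at u ∈ {-1, 0, 1, 3}; ∂C/∂v = 12(v - 2)(v + 1)(v + 3) = 0 at v ∈ {-3, -1, 2}.
The Hessian is diagonal: diag(C_uu, C_vv). Second derivatives: C_uu(-1)=-480, C_uu(0)=180, C_uu(1)=-240, C_uu(3)=1440; C_vv(-3)=120, C_vv(-1)=-72, C_vv(2)=180.
Local minima occur where both diagonal entries positive: (0, -3), (0, 2), (3, -3), (3, 2). Count: 4.

4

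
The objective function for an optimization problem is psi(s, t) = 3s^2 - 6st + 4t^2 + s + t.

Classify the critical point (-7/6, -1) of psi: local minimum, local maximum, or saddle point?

The Hessian of psi is constant: H = [[6, -6], [-6, 8]].
det(H) = 6·8 − (-6)² = 12.
det(H) > 0 and tr(H) = 14 > 0, so H is positive definite and the point is a local minimum.

local minimum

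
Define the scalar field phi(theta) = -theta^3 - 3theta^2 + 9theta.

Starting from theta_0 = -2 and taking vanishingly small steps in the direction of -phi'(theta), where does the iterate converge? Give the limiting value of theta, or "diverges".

-3

phi'(theta) = -3(theta - 1)(theta + 3), so phi'(-2) = 9.
Gradient descent moves in the -phi' direction, i.e. theta is decreasing.
The nearest critical point in that direction is theta = -3, where phi'' = 12 > 0 (a local minimum). The iterate converges there.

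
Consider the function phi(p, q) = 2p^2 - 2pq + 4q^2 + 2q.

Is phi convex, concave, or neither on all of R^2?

phi is quadratic, so its Hessian is the constant matrix H = [[4, -2], [-2, 8]].
det(H) = 28, tr(H) = 12.
det(H) > 0 and tr(H) > 0, so H is positive definite everywhere: convex.

convex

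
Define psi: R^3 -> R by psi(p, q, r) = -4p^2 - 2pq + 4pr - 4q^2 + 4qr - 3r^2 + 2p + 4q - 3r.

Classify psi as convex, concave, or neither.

psi is quadratic, so its Hessian is the constant matrix H = [[-8, -2, 4], [-2, -8, 4], [4, 4, -6]].
Leading principal minors: -8, 60, -168.
Signs alternate −, +, − ⇒ H ≺ 0 ⇒ concave.

concave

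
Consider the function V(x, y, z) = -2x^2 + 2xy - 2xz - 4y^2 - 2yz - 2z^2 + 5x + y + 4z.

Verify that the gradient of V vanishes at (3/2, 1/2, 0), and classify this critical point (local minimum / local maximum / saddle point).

local maximum

∇V = (-4x + 2y - 2z + 5, 2x - 8y - 2z + 1, -2x - 2y - 4z + 4); substituting (3/2, 1/2, 0) gives ∇V = (0, 0, 0), so (3/2, 1/2, 0) is indeed a critical point.
The Hessian is constant: H = [[-4, 2, -2], [2, -8, -2], [-2, -2, -4]].
Leading principal minors: Δ₁ = -4, Δ₂ = 28, Δ₃ = -48.
The minors alternate sign starting negative (−, +, −), so H is negative definite: a local maximum.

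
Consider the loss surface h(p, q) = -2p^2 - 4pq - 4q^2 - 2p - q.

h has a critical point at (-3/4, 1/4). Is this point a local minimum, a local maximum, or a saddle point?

local maximum

The Hessian of h is constant: H = [[-4, -4], [-4, -8]].
det(H) = (-4)·(-8) − (-4)² = 16.
det(H) > 0 and tr(H) = -12 < 0, so H is negative definite and the point is a local maximum.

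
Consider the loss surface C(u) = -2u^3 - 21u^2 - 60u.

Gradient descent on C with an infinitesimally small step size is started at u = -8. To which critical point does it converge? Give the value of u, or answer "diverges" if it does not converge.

C'(u) = -6(u + 2)(u + 5), so C'(-8) = -108.
Gradient descent moves in the -C' direction, i.e. u is increasing.
The nearest critical point in that direction is u = -5, where C'' = 18 > 0 (a local minimum). The iterate converges there.

-5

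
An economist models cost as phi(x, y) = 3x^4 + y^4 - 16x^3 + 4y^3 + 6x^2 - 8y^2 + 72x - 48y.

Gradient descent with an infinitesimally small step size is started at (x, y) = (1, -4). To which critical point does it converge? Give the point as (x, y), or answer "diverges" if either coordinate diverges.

(-1, -3)

phi is separable, so gradient descent decouples: x follows -∂phi/∂x, y follows -∂phi/∂y.
∂phi/∂x = 12(x - 3)(x - 2)(x + 1); at x=1 this is 48, so x decreases.
∂phi/∂y = 4(y - 2)(y + 2)(y + 3); at y=-4 this is -48, so y increases.
x converges to its nearest critical value -1 (a local min of the x-part); y converges to -3. The iterate converges to (-1, -3).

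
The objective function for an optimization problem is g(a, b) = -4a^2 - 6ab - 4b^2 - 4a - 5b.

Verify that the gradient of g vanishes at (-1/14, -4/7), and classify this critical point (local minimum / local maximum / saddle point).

local maximum

∇g = (-8a - 6b - 4, -6a - 8b - 5); substituting (-1/14, -4/7) gives ∇g = (0, 0), so (-1/14, -4/7) is indeed a critical point.
The Hessian of g is constant: H = [[-8, -6], [-6, -8]].
det(H) = (-8)·(-8) − (-6)² = 28.
det(H) > 0 and tr(H) = -16 < 0, so H is negative definite and the point is a local maximum.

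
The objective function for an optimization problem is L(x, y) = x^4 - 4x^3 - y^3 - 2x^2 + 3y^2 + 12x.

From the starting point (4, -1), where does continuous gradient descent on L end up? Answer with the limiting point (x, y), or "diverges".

(3, 0)

L is separable, so gradient descent decouples: x follows -∂L/∂x, y follows -∂L/∂y.
∂L/∂x = 4(x - 3)(x - 1)(x + 1); at x=4 this is 60, so x decreases.
∂L/∂y = -3y(y - 2); at y=-1 this is -9, so y increases.
x converges to its nearest critical value 3 (a local min of the x-part); y converges to 0. The iterate converges to (3, 0).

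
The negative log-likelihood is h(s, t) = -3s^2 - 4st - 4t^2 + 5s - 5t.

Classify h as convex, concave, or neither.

concave

h is quadratic, so its Hessian is the constant matrix H = [[-6, -4], [-4, -8]].
det(H) = 32, tr(H) = -14.
det(H) > 0 and tr(H) < 0, so H is negative definite everywhere: concave.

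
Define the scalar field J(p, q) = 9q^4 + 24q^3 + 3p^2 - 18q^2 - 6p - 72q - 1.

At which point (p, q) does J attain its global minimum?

(1, 1)

J(p,q) separates as A(p) + B(q) − 1, so its minimum is min A + min B − 1.
A'(p) = 6p - 6 vanishes at p ∈ {1}; B'(q) = 36(q - 1)(q + 1)(q + 2) vanishes at q ∈ {-2, -1, 1}.
Local minima of A (where A''>0): A(1)=-3. Local minima of B: B(-2)=24, B(1)=-57.
So the global minimum of J is A(1) + B(1) − 1 = -3 − 57 − 1 = -61, attained at (1, 1).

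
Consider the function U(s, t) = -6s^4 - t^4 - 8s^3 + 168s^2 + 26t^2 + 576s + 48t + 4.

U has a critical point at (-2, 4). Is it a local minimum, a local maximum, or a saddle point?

The mixed partial ∂²U/∂s∂t is 0, so the Hessian at any point is diag(U_ss, U_tt) = diag(24(-3s^2 - 2s + 14), 4(-3t^2 + 13)).
At (-2, 4): H = diag(144, -140).
The eigenvalues have opposite signs, so H is indefinite: a saddle point.

saddle point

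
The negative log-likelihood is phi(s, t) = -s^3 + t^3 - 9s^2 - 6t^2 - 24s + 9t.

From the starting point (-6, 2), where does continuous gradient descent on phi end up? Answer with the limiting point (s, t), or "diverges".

phi is separable, so gradient descent decouples: s follows -∂phi/∂s, t follows -∂phi/∂t.
∂phi/∂s = -3(s + 2)(s + 4); at s=-6 this is -24, so s increases.
∂phi/∂t = 3(t - 3)(t - 1); at t=2 this is -3, so t increases.
s converges to its nearest critical value -4 (a local min of the s-part); t converges to 3. The iterate converges to (-4, 3).

(-4, 3)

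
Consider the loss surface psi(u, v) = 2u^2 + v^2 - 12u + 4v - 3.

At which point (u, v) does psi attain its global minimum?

(3, -2)

psi(u,v) separates as P(u) + Q(v) − 3, so its minimum is min P + min Q − 3.
P'(u) = 4u - 12 vanishes at u ∈ {3}; Q'(v) = 2v + 4 vanishes at v ∈ {-2}.
Local minima of P (where P''>0): P(3)=-18. Local minima of Q: Q(-2)=-4.
So the global minimum of psi is P(3) + Q(-2) − 3 = -18 − 4 − 3 = -25, attained at (3, -2).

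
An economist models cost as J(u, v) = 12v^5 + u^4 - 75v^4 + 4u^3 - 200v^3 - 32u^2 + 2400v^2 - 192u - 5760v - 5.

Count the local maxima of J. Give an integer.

J separates as a function of u plus a function of v, so ∇J=0 decouples.
∂J/∂u = 4(u - 4)(u + 3)(u + 4) = 0 at u ∈ {-4, -3, 4}; ∂J/∂v = 60(v - 4)(v - 3)(v - 2)(v + 4) = 0 at v ∈ {-4, 2, 3, 4}.
The Hessian is diagonal: diag(J_uu, J_vv). Second derivatives: J_uu(-4)=32, J_uu(-3)=-28, J_uu(4)=224; J_vv(-4)=-20160, J_vv(2)=720, J_vv(3)=-420, J_vv(4)=960.
Local maxima occur where both diagonal entries negative: (-3, -4), (-3, 3). Count: 2.

2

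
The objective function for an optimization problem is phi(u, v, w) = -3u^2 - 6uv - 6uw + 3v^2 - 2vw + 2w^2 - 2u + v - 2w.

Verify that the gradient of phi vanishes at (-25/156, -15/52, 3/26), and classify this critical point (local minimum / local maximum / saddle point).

∇phi = (-6u - 6v - 6w - 2, -6u + 6v - 2w + 1, -6u - 2v + 4w - 2); substituting (-25/156, -15/52, 3/26) gives ∇phi = (0, 0, 0), so (-25/156, -15/52, 3/26) is indeed a critical point.
The Hessian is constant: H = [[-6, -6, -6], [-6, 6, -2], [-6, -2, 4]].
Leading principal minors: Δ₁ = -6, Δ₂ = -72, Δ₃ = -624.
The minors fit neither the all-positive nor the alternating-sign pattern, so H is indefinite: a saddle point.

saddle point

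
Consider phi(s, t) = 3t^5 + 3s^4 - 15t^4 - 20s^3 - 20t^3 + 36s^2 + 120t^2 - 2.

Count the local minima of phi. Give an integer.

4

phi separates as a function of s plus a function of t, so ∇phi=0 decouples.
∂phi/∂s = 12s(s - 3)(s - 2) = 0 at s ∈ {0, 2, 3}; ∂phi/∂t = 15t(t - 4)(t - 2)(t + 2) = 0 at t ∈ {-2, 0, 2, 4}.
The Hessian is diagonal: diag(phi_ss, phi_tt). Second derivatives: phi_ss(0)=72, phi_ss(2)=-24, phi_ss(3)=36; phi_tt(-2)=-720, phi_tt(0)=240, phi_tt(2)=-240, phi_tt(4)=720.
Local minima occur where both diagonal entries positive: (0, 0), (0, 4), (3, 0), (3, 4). Count: 4.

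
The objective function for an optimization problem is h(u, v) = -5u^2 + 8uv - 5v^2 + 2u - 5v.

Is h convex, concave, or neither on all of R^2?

concave

h is quadratic, so its Hessian is the constant matrix H = [[-10, 8], [8, -10]].
det(H) = 36, tr(H) = -20.
det(H) > 0 and tr(H) < 0, so H is negative definite everywhere: concave.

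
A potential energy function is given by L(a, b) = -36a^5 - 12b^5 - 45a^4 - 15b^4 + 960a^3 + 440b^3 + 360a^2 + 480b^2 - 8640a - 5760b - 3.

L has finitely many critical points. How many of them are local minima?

4

L separates as a function of a plus a function of b, so ∇L=0 decouples.
∂L/∂a = -180(a - 3)(a - 2)(a + 2)(a + 4) = 0 at a ∈ {-4, -2, 2, 3}; ∂L/∂b = -60(b - 4)(b - 2)(b + 3)(b + 4) = 0 at b ∈ {-4, -3, 2, 4}.
The Hessian is diagonal: diag(L_aa, L_bb). Second derivatives: L_aa(-4)=15120, L_aa(-2)=-7200, L_aa(2)=4320, L_aa(3)=-6300; L_bb(-4)=2880, L_bb(-3)=-2100, L_bb(2)=3600, L_bb(4)=-6720.
Local minima occur where both diagonal entries positive: (-4, -4), (-4, 2), (2, -4), (2, 2). Count: 4.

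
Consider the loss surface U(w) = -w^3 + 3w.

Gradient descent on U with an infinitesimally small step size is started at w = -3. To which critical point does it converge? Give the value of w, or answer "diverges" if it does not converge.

-1

U'(w) = -3(w - 1)(w + 1), so U'(-3) = -24.
Gradient descent moves in the -U' direction, i.e. w is increasing.
The nearest critical point in that direction is w = -1, where U'' = 6 > 0 (a local minimum). The iterate converges there.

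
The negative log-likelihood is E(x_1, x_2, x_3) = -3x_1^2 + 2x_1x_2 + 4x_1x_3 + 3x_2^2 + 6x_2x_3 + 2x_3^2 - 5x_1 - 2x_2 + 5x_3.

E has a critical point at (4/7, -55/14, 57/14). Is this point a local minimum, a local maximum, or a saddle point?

The Hessian is constant: H = [[-6, 2, 4], [2, 6, 6], [4, 6, 4]].
Leading principal minors: Δ₁ = -6, Δ₂ = -40, Δ₃ = 56.
The minors fit neither the all-positive nor the alternating-sign pattern, so H is indefinite: a saddle point.

saddle point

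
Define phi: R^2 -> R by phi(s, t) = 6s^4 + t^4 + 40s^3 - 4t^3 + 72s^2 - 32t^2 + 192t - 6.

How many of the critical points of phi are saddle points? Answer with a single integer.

phi separates as a function of s plus a function of t, so ∇phi=0 decouples.
∂phi/∂s = 24s(s + 2)(s + 3) = 0 at s ∈ {-3, -2, 0}; ∂phi/∂t = 4(t - 4)(t - 3)(t + 4) = 0 at t ∈ {-4, 3, 4}.
The Hessian is diagonal: diag(phi_ss, phi_tt). Second derivatives: phi_ss(-3)=72, phi_ss(-2)=-48, phi_ss(0)=144; phi_tt(-4)=224, phi_tt(3)=-28, phi_tt(4)=32.
Saddle points occur where the two diagonal entries have opposite signs: (-3, 3), (-2, -4), (-2, 4), (0, 3). Count: 4.

4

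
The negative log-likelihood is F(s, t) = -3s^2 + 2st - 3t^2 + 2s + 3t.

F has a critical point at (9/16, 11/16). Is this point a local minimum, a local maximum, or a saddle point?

The Hessian of F is constant: H = [[-6, 2], [2, -6]].
det(H) = (-6)·(-6) − 2² = 32.
det(H) > 0 and tr(H) = -12 < 0, so H is negative definite and the point is a local maximum.

local maximum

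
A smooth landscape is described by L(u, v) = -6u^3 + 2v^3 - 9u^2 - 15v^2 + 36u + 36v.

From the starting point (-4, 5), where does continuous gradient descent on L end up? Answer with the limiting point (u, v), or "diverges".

L is separable, so gradient descent decouples: u follows -∂L/∂u, v follows -∂L/∂v.
∂L/∂u = -18(u - 1)(u + 2); at u=-4 this is -180, so u increases.
∂L/∂v = 6(v - 3)(v - 2); at v=5 this is 36, so v decreases.
u converges to its nearest critical value -2 (a local min of the u-part); v converges to 3. The iterate converges to (-2, 3).

(-2, 3)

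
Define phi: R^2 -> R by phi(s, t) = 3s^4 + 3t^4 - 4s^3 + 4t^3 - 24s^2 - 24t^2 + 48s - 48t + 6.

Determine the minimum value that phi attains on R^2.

-218

phi(s,t) separates as P(s) + Q(t) + 6, so its minimum is min P + min Q + 6.
P'(s) = 12(s - 2)(s - 1)(s + 2) vanishes at s ∈ {-2, 1, 2}; Q'(t) = 12(t - 2)(t + 1)(t + 2) vanishes at t ∈ {-2, -1, 2}.
Local minima of P (where P''>0): P(-2)=-112, P(2)=16. Local minima of Q: Q(-2)=16, Q(2)=-112.
So the global minimum of phi is P(-2) + Q(2) + 6 = -112 − 112 + 6 = -218, attained at (-2, 2).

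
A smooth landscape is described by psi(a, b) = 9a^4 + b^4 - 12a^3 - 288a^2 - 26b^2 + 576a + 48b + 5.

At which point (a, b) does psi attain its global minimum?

(-4, -4)

psi(a,b) separates as P(a) + Q(b) + 5, so its minimum is min P + min Q + 5.
P'(a) = 36(a - 4)(a - 1)(a + 4) vanishes at a ∈ {-4, 1, 4}; Q'(b) = 4(b - 3)(b - 1)(b + 4) vanishes at b ∈ {-4, 1, 3}.
Local minima of P (where P''>0): P(-4)=-3840, P(4)=-768. Local minima of Q: Q(-4)=-352, Q(3)=-9.
So the global minimum of psi is P(-4) + Q(-4) + 5 = -3840 − 352 + 5 = -4187, attained at (-4, -4).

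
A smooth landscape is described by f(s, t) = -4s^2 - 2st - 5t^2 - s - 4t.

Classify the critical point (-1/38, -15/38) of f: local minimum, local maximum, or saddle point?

The Hessian of f is constant: H = [[-8, -2], [-2, -10]].
det(H) = (-8)·(-10) − (-2)² = 76.
det(H) > 0 and tr(H) = -18 < 0, so H is negative definite and the point is a local maximum.

local maximum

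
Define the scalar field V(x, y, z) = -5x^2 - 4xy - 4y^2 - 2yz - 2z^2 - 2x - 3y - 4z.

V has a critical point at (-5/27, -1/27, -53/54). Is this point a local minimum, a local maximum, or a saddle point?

The Hessian is constant: H = [[-10, -4, 0], [-4, -8, -2], [0, -2, -4]].
Leading principal minors: Δ₁ = -10, Δ₂ = 64, Δ₃ = -216.
The minors alternate sign starting negative (−, +, −), so H is negative definite: a local maximum.

local maximum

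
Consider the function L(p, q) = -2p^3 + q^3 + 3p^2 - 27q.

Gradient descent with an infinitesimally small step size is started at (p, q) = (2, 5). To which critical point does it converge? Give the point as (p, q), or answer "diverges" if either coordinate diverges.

L is separable, so gradient descent decouples: p follows -∂L/∂p, q follows -∂L/∂q.
∂L/∂p = -6p(p - 1); at p=2 this is -12, so p increases.
∂L/∂q = 3(q - 3)(q + 3); at q=5 this is 48, so q decreases.
The p-coordinate has no critical point in that direction and runs off to infinity.

diverges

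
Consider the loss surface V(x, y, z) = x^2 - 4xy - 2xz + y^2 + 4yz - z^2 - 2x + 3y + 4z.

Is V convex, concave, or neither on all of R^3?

neither

V is quadratic, so its Hessian is the constant matrix H = [[2, -4, -2], [-4, 2, 4], [-2, 4, -2]].
Leading principal minors: 2, -12, 48.
Neither pattern holds ⇒ H is indefinite ⇒ neither convex nor concave.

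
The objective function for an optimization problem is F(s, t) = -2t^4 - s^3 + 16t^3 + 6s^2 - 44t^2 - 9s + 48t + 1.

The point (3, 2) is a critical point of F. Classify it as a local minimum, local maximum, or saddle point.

The mixed partial ∂²F/∂s∂t is 0, so the Hessian at any point is diag(F_ss, F_tt) = diag(6(-s + 2), 8(-3t^2 + 12t - 11)).
At (3, 2): H = diag(-6, 8).
The eigenvalues have opposite signs, so H is indefinite: a saddle point.

saddle point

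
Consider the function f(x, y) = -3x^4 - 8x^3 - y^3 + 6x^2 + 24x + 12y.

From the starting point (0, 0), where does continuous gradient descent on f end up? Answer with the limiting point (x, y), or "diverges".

(-1, -2)

f is separable, so gradient descent decouples: x follows -∂f/∂x, y follows -∂f/∂y.
∂f/∂x = -12(x - 1)(x + 1)(x + 2); at x=0 this is 24, so x decreases.
∂f/∂y = -3(y - 2)(y + 2); at y=0 this is 12, so y decreases.
x converges to its nearest critical value -1 (a local min of the x-part); y converges to -2. The iterate converges to (-1, -2).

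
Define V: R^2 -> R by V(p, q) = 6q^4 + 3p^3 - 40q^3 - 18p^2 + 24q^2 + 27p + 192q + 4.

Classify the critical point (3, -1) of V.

local minimum

The mixed partial ∂²V/∂p∂q is 0, so the Hessian at any point is diag(V_pp, V_qq) = diag(18(p - 2), 24(3q^2 - 10q + 2)).
At (3, -1): H = diag(18, 360).
Both eigenvalues are positive, so H is positive definite: a local minimum.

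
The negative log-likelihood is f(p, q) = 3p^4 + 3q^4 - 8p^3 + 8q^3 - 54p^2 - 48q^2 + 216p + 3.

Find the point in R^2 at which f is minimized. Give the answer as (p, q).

f(p,q) separates as A(p) + B(q) + 3, so its minimum is min A + min B + 3.
A'(p) = 12(p - 3)(p - 2)(p + 3) vanishes at p ∈ {-3, 2, 3}; B'(q) = 12q(q - 2)(q + 4) vanishes at q ∈ {-4, 0, 2}.
Local minima of A (where A''>0): A(-3)=-675, A(3)=189. Local minima of B: B(-4)=-512, B(2)=-80.
So the global minimum of f is A(-3) + B(-4) + 3 = -675 − 512 + 3 = -1184, attained at (-3, -4).

(-3, -4)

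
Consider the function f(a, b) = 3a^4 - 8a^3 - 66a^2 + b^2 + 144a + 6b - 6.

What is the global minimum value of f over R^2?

-582

f(a,b) separates as P(a) + Q(b) − 6, so its minimum is min P + min Q − 6.
P'(a) = 12(a - 4)(a - 1)(a + 3) vanishes at a ∈ {-3, 1, 4}; Q'(b) = 2b + 6 vanishes at b ∈ {-3}.
Local minima of P (where P''>0): P(-3)=-567, P(4)=-224. Local minima of Q: Q(-3)=-9.
So the global minimum of f is P(-3) + Q(-3) − 6 = -567 − 9 − 6 = -582, attained at (-3, -3).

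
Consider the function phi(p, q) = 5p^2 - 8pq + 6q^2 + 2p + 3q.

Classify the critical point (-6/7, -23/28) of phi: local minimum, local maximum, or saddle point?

The Hessian of phi is constant: H = [[10, -8], [-8, 12]].
det(H) = 10·12 − (-8)² = 56.
det(H) > 0 and tr(H) = 22 > 0, so H is positive definite and the point is a local minimum.

local minimum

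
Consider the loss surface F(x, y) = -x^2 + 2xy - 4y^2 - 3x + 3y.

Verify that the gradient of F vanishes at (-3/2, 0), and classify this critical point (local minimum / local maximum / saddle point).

local maximum

∇F = (-2x + 2y - 3, 2x - 8y + 3); substituting (-3/2, 0) gives ∇F = (0, 0), so (-3/2, 0) is indeed a critical point.
The Hessian of F is constant: H = [[-2, 2], [2, -8]].
det(H) = (-2)·(-8) − 2² = 12.
det(H) > 0 and tr(H) = -10 < 0, so H is negative definite and the point is a local maximum.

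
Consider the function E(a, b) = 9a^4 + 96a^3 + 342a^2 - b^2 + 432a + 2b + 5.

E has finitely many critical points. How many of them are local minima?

E separates as a function of a plus a function of b, so ∇E=0 decouples.
∂E/∂a = 36(a + 1)(a + 3)(a + 4) = 0 at a ∈ {-4, -3, -1}; ∂E/∂b = -2(b - 1) = 0 at b ∈ {1}.
The Hessian is diagonal: diag(E_aa, E_bb). Second derivatives: E_aa(-4)=108, E_aa(-3)=-72, E_aa(-1)=216; E_bb(1)=-2.
Local minima occur where both diagonal entries positive: none. Count: 0.

0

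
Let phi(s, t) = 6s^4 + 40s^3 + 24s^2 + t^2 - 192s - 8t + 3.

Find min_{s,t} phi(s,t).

-135

phi(s,t) separates as P(s) + Q(t) + 3, so its minimum is min P + min Q + 3.
P'(s) = 24(s - 1)(s + 2)(s + 4) vanishes at s ∈ {-4, -2, 1}; Q'(t) = 2(t - 4) vanishes at t ∈ {4}.
Local minima of P (where P''>0): P(-4)=128, P(1)=-122. Local minima of Q: Q(4)=-16.
So the global minimum of phi is P(1) + Q(4) + 3 = -122 − 16 + 3 = -135, attained at (1, 4).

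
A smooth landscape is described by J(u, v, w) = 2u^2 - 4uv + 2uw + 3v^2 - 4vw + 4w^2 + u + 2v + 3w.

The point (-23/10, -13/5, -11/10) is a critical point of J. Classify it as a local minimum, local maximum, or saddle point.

local minimum

The Hessian is constant: H = [[4, -4, 2], [-4, 6, -4], [2, -4, 8]].
Leading principal minors: Δ₁ = 4, Δ₂ = 8, Δ₃ = 40.
All leading minors are positive, so H is positive definite: a local minimum.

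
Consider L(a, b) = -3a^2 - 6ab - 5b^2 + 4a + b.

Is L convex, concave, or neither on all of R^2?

L is quadratic, so its Hessian is the constant matrix H = [[-6, -6], [-6, -10]].
det(H) = 24, tr(H) = -16.
det(H) > 0 and tr(H) < 0, so H is negative definite everywhere: concave.

concave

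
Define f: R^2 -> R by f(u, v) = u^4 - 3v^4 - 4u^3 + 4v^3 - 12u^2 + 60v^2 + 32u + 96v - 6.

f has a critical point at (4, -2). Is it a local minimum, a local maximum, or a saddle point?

The mixed partial ∂²f/∂u∂v is 0, so the Hessian at any point is diag(f_uu, f_vv) = diag(12(u^2 - 2u - 2), 12(-3v^2 + 2v + 10)).
At (4, -2): H = diag(72, -72).
The eigenvalues have opposite signs, so H is indefinite: a saddle point.

saddle point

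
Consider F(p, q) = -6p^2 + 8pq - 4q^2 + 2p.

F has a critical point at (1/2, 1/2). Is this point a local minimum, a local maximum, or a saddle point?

The Hessian of F is constant: H = [[-12, 8], [8, -8]].
det(H) = (-12)·(-8) − 8² = 32.
det(H) > 0 and tr(H) = -20 < 0, so H is negative definite and the point is a local maximum.

local maximum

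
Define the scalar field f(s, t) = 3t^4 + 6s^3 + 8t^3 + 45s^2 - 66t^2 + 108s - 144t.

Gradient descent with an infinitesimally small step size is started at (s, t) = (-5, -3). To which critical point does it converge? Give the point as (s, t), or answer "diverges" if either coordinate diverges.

f is separable, so gradient descent decouples: s follows -∂f/∂s, t follows -∂f/∂t.
∂f/∂s = 18(s + 2)(s + 3); at s=-5 this is 108, so s decreases.
∂f/∂t = 12(t - 3)(t + 1)(t + 4); at t=-3 this is 144, so t decreases.
The s-coordinate has no critical point in that direction and runs off to infinity.

diverges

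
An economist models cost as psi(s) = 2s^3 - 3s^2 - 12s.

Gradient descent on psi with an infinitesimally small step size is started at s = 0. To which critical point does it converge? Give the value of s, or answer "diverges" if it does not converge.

psi'(s) = 6(s - 2)(s + 1), so psi'(0) = -12.
Gradient descent moves in the -psi' direction, i.e. s is increasing.
The nearest critical point in that direction is s = 2, where psi'' = 18 > 0 (a local minimum). The iterate converges there.

2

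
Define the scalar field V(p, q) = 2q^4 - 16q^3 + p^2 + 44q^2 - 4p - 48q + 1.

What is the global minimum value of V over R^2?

-21

V(p,q) separates as A(p) + B(q) + 1, so its minimum is min A + min B + 1.
A'(p) = 2p - 4 vanishes at p ∈ {2}; B'(q) = 8(q - 3)(q - 2)(q - 1) vanishes at q ∈ {1, 2, 3}.
Local minima of A (where A''>0): A(2)=-4. Local minima of B: B(1)=-18, B(3)=-18.
So the global minimum of V is A(2) + B(1) + 1 = -4 − 18 + 1 = -21, attained at (2, 1).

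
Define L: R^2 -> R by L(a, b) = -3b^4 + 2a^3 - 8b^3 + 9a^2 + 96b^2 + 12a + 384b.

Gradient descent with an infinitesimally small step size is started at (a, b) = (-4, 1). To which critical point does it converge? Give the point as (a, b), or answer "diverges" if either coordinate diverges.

diverges

L is separable, so gradient descent decouples: a follows -∂L/∂a, b follows -∂L/∂b.
∂L/∂a = 6(a + 1)(a + 2); at a=-4 this is 36, so a decreases.
∂L/∂b = -12(b - 4)(b + 2)(b + 4); at b=1 this is 540, so b decreases.
The a-coordinate has no critical point in that direction and runs off to infinity.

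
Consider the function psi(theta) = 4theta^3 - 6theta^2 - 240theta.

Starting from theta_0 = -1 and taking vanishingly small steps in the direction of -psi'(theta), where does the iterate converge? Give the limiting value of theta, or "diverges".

5

psi'(theta) = 12(theta - 5)(theta + 4), so psi'(-1) = -216.
Gradient descent moves in the -psi' direction, i.e. theta is increasing.
The nearest critical point in that direction is theta = 5, where psi'' = 108 > 0 (a local minimum). The iterate converges there.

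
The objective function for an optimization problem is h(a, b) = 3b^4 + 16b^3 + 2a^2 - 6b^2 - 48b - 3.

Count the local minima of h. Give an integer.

h separates as a function of a plus a function of b, so ∇h=0 decouples.
∂h/∂a = 4a = 0 at a ∈ {0}; ∂h/∂b = 12(b - 1)(b + 1)(b + 4) = 0 at b ∈ {-4, -1, 1}.
The Hessian is diagonal: diag(h_aa, h_bb). Second derivatives: h_aa(0)=4; h_bb(-4)=180, h_bb(-1)=-72, h_bb(1)=120.
Local minima occur where both diagonal entries positive: (0, -4), (0, 1). Count: 2.

2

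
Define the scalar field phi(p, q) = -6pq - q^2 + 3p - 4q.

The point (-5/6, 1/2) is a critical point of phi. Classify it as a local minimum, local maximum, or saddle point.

saddle point

The Hessian of phi is constant: H = [[0, -6], [-6, -2]].
det(H) = 0·(-2) − (-6)² = -36.
Since det(H) < 0, H is indefinite and the critical point is a saddle point.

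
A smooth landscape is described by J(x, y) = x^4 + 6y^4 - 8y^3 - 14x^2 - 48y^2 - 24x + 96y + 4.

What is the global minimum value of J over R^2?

-337

J(x,y) separates as P(x) + Q(y) + 4, so its minimum is min P + min Q + 4.
P'(x) = 4(x - 3)(x + 1)(x + 2) vanishes at x ∈ {-2, -1, 3}; Q'(y) = 24(y - 2)(y - 1)(y + 2) vanishes at y ∈ {-2, 1, 2}.
Local minima of P (where P''>0): P(-2)=8, P(3)=-117. Local minima of Q: Q(-2)=-224, Q(2)=32.
So the global minimum of J is P(3) + Q(-2) + 4 = -117 − 224 + 4 = -337, attained at (3, -2).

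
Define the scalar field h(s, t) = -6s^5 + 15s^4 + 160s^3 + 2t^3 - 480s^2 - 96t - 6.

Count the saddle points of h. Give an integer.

4

h separates as a function of s plus a function of t, so ∇h=0 decouples.
∂h/∂s = -30s(s - 4)(s - 2)(s + 4) = 0 at s ∈ {-4, 0, 2, 4}; ∂h/∂t = 6(t - 4)(t + 4) = 0 at t ∈ {-4, 4}.
The Hessian is diagonal: diag(h_ss, h_tt). Second derivatives: h_ss(-4)=5760, h_ss(0)=-960, h_ss(2)=720, h_ss(4)=-1920; h_tt(-4)=-48, h_tt(4)=48.
Saddle points occur where the two diagonal entries have opposite signs: (-4, -4), (0, 4), (2, -4), (4, 4). Count: 4.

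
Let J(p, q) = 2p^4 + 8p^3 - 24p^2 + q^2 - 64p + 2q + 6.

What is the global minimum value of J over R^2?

-123

J(p,q) separates as A(p) + B(q) + 6, so its minimum is min A + min B + 6.
A'(p) = 8(p - 2)(p + 1)(p + 4) vanishes at p ∈ {-4, -1, 2}; B'(q) = 2q + 2 vanishes at q ∈ {-1}.
Local minima of A (where A''>0): A(-4)=-128, A(2)=-128. Local minima of B: B(-1)=-1.
So the global minimum of J is A(-4) + B(-1) + 6 = -128 − 1 + 6 = -123, attained at (-4, -1).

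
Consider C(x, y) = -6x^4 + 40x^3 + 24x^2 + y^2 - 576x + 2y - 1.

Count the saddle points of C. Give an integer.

C separates as a function of x plus a function of y, so ∇C=0 decouples.
∂C/∂x = -24(x - 4)(x - 3)(x + 2) = 0 at x ∈ {-2, 3, 4}; ∂C/∂y = 2(y + 1) = 0 at y ∈ {-1}.
The Hessian is diagonal: diag(C_xx, C_yy). Second derivatives: C_xx(-2)=-720, C_xx(3)=120, C_xx(4)=-144; C_yy(-1)=2.
Saddle points occur where the two diagonal entries have opposite signs: (-2, -1), (4, -1). Count: 2.

2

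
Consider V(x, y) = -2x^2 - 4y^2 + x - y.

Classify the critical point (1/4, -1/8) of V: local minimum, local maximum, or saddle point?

local maximum

The Hessian of V is constant: H = [[-4, 0], [0, -8]].
det(H) = (-4)·(-8) − 0² = 32.
det(H) > 0 and tr(H) = -12 < 0, so H is negative definite and the point is a local maximum.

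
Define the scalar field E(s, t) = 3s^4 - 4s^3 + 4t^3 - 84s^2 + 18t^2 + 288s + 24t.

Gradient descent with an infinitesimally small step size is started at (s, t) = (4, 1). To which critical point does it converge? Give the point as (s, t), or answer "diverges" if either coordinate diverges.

(3, -1)

E is separable, so gradient descent decouples: s follows -∂E/∂s, t follows -∂E/∂t.
∂E/∂s = 12(s - 3)(s - 2)(s + 4); at s=4 this is 192, so s decreases.
∂E/∂t = 12(t + 1)(t + 2); at t=1 this is 72, so t decreases.
s converges to its nearest critical value 3 (a local min of the s-part); t converges to -1. The iterate converges to (3, -1).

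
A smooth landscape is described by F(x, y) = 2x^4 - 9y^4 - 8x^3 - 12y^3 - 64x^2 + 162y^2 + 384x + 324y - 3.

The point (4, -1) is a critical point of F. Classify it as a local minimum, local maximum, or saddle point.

The mixed partial ∂²F/∂x∂y is 0, so the Hessian at any point is diag(F_xx, F_yy) = diag(8(3x^2 - 6x - 16), 36(-3y^2 - 2y + 9)).
At (4, -1): H = diag(64, 288).
Both eigenvalues are positive, so H is positive definite: a local minimum.

local minimum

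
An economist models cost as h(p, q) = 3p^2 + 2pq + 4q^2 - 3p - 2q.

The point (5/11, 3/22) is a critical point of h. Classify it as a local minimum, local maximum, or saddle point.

local minimum

The Hessian of h is constant: H = [[6, 2], [2, 8]].
det(H) = 6·8 − 2² = 44.
det(H) > 0 and tr(H) = 14 > 0, so H is positive definite and the point is a local minimum.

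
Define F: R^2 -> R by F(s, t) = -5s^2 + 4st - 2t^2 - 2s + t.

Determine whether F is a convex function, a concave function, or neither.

F is quadratic, so its Hessian is the constant matrix H = [[-10, 4], [4, -4]].
det(H) = 24, tr(H) = -14.
det(H) > 0 and tr(H) < 0, so H is negative definite everywhere: concave.

concave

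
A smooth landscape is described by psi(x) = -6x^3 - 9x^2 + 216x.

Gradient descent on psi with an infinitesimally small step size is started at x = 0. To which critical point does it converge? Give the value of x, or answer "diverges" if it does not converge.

-4

psi'(x) = -18(x - 3)(x + 4), so psi'(0) = 216.
Gradient descent moves in the -psi' direction, i.e. x is decreasing.
The nearest critical point in that direction is x = -4, where psi'' = 126 > 0 (a local minimum). The iterate converges there.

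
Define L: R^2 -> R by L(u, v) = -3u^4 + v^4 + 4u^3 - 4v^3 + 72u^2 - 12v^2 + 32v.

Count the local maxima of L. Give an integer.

2

L separates as a function of u plus a function of v, so ∇L=0 decouples.
∂L/∂u = -12u(u - 4)(u + 3) = 0 at u ∈ {-3, 0, 4}; ∂L/∂v = 4(v - 4)(v - 1)(v + 2) = 0 at v ∈ {-2, 1, 4}.
The Hessian is diagonal: diag(L_uu, L_vv). Second derivatives: L_uu(-3)=-252, L_uu(0)=144, L_uu(4)=-336; L_vv(-2)=72, L_vv(1)=-36, L_vv(4)=72.
Local maxima occur where both diagonal entries negative: (-3, 1), (4, 1). Count: 2.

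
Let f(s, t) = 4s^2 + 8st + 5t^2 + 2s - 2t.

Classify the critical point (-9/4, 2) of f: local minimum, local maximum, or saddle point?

local minimum

The Hessian of f is constant: H = [[8, 8], [8, 10]].
det(H) = 8·10 − 8² = 16.
det(H) > 0 and tr(H) = 18 > 0, so H is positive definite and the point is a local minimum.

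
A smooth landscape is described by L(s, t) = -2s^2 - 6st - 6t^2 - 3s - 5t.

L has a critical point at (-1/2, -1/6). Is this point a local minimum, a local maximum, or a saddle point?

local maximum

The Hessian of L is constant: H = [[-4, -6], [-6, -12]].
det(H) = (-4)·(-12) − (-6)² = 12.
det(H) > 0 and tr(H) = -16 < 0, so H is negative definite and the point is a local maximum.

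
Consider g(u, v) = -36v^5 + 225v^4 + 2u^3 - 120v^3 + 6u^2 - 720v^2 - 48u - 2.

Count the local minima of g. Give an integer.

2

g separates as a function of u plus a function of v, so ∇g=0 decouples.
∂g/∂u = 6(u - 2)(u + 4) = 0 at u ∈ {-4, 2}; ∂g/∂v = -180v(v - 4)(v - 2)(v + 1) = 0 at v ∈ {-1, 0, 2, 4}.
The Hessian is diagonal: diag(g_uu, g_vv). Second derivatives: g_uu(-4)=-36, g_uu(2)=36; g_vv(-1)=2700, g_vv(0)=-1440, g_vv(2)=2160, g_vv(4)=-7200.
Local minima occur where both diagonal entries positive: (2, -1), (2, 2). Count: 2.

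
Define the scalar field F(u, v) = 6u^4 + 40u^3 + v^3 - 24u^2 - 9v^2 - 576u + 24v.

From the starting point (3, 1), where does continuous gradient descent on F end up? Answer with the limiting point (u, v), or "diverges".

diverges

F is separable, so gradient descent decouples: u follows -∂F/∂u, v follows -∂F/∂v.
∂F/∂u = 24(u - 2)(u + 3)(u + 4); at u=3 this is 1008, so u decreases.
∂F/∂v = 3(v - 4)(v - 2); at v=1 this is 9, so v decreases.
The v-coordinate has no critical point in that direction and runs off to infinity.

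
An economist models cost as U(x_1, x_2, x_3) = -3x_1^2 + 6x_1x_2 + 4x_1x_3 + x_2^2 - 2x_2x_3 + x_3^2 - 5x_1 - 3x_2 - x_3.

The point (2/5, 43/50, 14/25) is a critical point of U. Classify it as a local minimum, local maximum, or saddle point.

The Hessian is constant: H = [[-6, 6, 4], [6, 2, -2], [4, -2, 2]].
Leading principal minors: Δ₁ = -6, Δ₂ = -48, Δ₃ = -200.
The minors fit neither the all-positive nor the alternating-sign pattern, so H is indefinite: a saddle point.

saddle point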